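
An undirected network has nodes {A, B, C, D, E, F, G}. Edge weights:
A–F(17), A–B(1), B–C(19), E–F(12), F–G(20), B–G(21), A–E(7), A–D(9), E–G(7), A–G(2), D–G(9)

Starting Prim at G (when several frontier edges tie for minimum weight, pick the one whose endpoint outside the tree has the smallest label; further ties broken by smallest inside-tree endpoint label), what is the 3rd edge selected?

A-E

Grow the tree from G using Prim:
Step 1: cheapest edge leaving the tree is A–G (2); add A.
Step 2: cheapest edge leaving the tree is A–B (1); add B.
Step 3: cheapest edge leaving the tree is A–E (7); add E.
Step 4: cheapest edge leaving the tree is A–D (9); add D.
Step 5: cheapest edge leaving the tree is E–F (12); add F.
Step 6: cheapest edge leaving the tree is B–C (19); add C.
The 3rd edge added is A–E.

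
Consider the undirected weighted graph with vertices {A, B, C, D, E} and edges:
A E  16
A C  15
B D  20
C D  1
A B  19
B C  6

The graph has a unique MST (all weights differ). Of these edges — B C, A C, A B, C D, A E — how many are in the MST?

Kruskal: consider edges lightest-first.
C D (1): add — endpoints in different components.
B C (6): add — endpoints in different components.
A C (15): add — endpoints in different components.
A E (16): add — endpoints in different components.
MST edge set: {C D, B C, A C, A E}.
Of the listed edges, {B C, A C, C D, A E} are in the MST → 4.

4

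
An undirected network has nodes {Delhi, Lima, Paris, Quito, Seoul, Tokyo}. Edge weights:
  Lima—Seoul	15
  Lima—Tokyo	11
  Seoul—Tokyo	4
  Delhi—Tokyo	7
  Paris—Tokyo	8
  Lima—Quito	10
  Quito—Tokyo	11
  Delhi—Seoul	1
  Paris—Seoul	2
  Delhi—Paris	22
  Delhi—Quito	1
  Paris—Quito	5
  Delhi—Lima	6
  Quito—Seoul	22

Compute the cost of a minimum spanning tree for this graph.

14

Grow the tree from Seoul using Prim:
Step 1: cheapest edge leaving the tree is Delhi—Seoul (1); add Delhi.
Step 2: cheapest edge leaving the tree is Delhi—Quito (1); add Quito.
Step 3: cheapest edge leaving the tree is Paris—Seoul (2); add Paris.
Step 4: cheapest edge leaving the tree is Seoul—Tokyo (4); add Tokyo.
Step 5: cheapest edge leaving the tree is Delhi—Lima (6); add Lima.
MST edges: Delhi—Seoul, Delhi—Quito, Paris—Seoul, Seoul—Tokyo, Delhi—Lima; total weight 1+1+2+4+6 = 14.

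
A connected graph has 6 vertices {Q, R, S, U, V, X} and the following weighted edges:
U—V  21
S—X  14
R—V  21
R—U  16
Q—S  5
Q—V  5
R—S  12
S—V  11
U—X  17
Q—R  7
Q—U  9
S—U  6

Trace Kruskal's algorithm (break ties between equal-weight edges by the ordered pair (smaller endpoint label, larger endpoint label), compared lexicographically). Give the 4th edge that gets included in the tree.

Q-R

Kruskal: consider edges lightest-first.
Q—S (5): add — endpoints in different components.
Q—V (5): add — endpoints in different components.
S—U (6): add — endpoints in different components.
Q—R (7): add — endpoints in different components.
Q—U (9): skip — U and Q already connected.
S—V (11): skip — S and V already connected.
R—S (12): skip — S and R already connected.
S—X (14): add — endpoints in different components.
The 4th edge added is Q—R.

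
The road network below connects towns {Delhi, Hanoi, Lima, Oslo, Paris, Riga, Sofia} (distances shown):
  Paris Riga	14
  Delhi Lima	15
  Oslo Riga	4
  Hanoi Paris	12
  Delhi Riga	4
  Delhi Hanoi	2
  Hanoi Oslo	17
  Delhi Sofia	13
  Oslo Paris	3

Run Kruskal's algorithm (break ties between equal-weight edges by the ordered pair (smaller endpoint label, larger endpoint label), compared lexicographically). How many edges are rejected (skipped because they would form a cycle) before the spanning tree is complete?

2

Sort edges by weight, then run Kruskal:
Delhi Hanoi (2): add — endpoints in different components.
Oslo Paris (3): add — endpoints in different components.
Delhi Riga (4): add — endpoints in different components.
Oslo Riga (4): add — endpoints in different components.
Hanoi Paris (12): skip — Paris and Hanoi already connected.
Delhi Sofia (13): add — endpoints in different components.
Paris Riga (14): skip — Riga and Paris already connected.
Delhi Lima (15): add — endpoints in different components.
Edges rejected before the tree was complete: 2.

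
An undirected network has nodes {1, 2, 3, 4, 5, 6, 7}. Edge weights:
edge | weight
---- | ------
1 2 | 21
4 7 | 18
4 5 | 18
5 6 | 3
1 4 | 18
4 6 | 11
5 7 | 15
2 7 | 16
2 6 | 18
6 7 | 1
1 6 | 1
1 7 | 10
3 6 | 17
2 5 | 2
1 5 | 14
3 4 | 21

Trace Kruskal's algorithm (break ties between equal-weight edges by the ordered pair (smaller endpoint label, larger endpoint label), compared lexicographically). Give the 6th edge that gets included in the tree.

Kruskal's algorithm — process edges by increasing weight (ties by edge label):
1 6 (1): add. Components now {1,6} {2} {3} {4} {5} {7}
6 7 (1): add. Components now {1,6,7} {2} {3} {4} {5}
2 5 (2): add. Components now {1,6,7} {2,5} {3} {4}
5 6 (3): add. Components now {1,2,5,6,7} {3} {4}
1 7 (10): skip — 1 and 7 already connected.
4 6 (11): add. Components now {1,2,4,5,6,7} {3}
1 5 (14): skip — 1 and 5 already connected.
5 7 (15): skip — 5 and 7 already connected.
2 7 (16): skip — 2 and 7 already connected.
3 6 (17): add. Components now {1,2,3,4,5,6,7}
The 6th edge added is 3 6.

3-6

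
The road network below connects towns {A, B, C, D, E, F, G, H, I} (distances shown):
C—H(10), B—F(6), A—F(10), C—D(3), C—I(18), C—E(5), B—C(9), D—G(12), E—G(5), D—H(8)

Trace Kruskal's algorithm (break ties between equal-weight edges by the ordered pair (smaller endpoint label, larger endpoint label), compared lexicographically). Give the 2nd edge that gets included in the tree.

Kruskal: consider edges lightest-first.
C—D (3): add — endpoints in different components.
C—E (5): add — endpoints in different components.
E—G (5): add — endpoints in different components.
B—F (6): add — endpoints in different components.
D—H (8): add — endpoints in different components.
B—C (9): add — endpoints in different components.
A—F (10): add — endpoints in different components.
C—H (10): skip — C and H already connected.
D—G (12): skip — D and G already connected.
C—I (18): add — endpoints in different components.
The 2nd edge added is C—E.

C-E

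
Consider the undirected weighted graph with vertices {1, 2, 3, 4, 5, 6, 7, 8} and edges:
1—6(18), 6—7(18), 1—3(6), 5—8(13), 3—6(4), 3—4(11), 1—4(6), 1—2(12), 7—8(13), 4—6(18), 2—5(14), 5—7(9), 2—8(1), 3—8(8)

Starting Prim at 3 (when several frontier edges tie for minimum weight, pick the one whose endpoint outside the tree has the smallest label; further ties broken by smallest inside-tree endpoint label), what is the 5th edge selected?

Grow the tree from 3 using Prim:
Step 1: frontier [3—6 4, 1—3 6, 3—8 8, 3—4 11] → take 3—6 (4); add 6.
Step 2: frontier [1—3 6, 3—8 8, 3—4 11, 1—6 18, 4—6 18, 6—7 18] → take 1—3 (6); add 1.
Step 3: frontier [1—4 6, 1—2 12, 3—8 8, 3—4 11, 4—6 18, 6—7 18] → take 1—4 (6); add 4.
Step 4: frontier [1—2 12, 3—8 8, 6—7 18] → take 3—8 (8); add 8.
Step 5: frontier [1—2 12, 6—7 18, 2—8 1, 5—8 13, 7—8 13] → take 2—8 (1); add 2.
Step 6: frontier [2—5 14, 6—7 18, 5—8 13, 7—8 13] → take 5—8 (13); add 5.
Step 7: frontier [5—7 9, 6—7 18, 7—8 13] → take 5—7 (9); add 7.
The 5th edge added is 2—8.

2-8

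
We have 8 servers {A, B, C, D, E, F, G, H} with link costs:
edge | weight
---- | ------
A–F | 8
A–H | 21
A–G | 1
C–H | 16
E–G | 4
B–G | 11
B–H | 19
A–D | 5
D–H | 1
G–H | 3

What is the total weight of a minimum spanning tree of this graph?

44

Prim, starting at C.
Step 1: cheapest edge leaving the tree is C–H (16); add H.
Step 2: cheapest edge leaving the tree is D–H (1); add D.
Step 3: cheapest edge leaving the tree is G–H (3); add G.
Step 4: cheapest edge leaving the tree is A–G (1); add A.
Step 5: cheapest edge leaving the tree is E–G (4); add E.
Step 6: cheapest edge leaving the tree is A–F (8); add F.
Step 7: cheapest edge leaving the tree is B–G (11); add B.
MST edges: C–H, D–H, G–H, A–G, E–G, A–F, B–G; total weight 16+1+3+1+4+8+11 = 44.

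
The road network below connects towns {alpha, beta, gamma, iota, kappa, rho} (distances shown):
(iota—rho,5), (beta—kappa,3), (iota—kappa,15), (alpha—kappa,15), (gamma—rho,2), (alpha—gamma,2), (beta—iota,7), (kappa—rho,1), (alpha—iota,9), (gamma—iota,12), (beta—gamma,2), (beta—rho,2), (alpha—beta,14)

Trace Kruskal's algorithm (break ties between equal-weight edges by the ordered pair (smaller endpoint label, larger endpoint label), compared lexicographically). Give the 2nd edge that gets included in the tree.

Kruskal's algorithm — process edges by increasing weight (ties by edge label):
kappa—rho (1): add. Components now {kappa,rho} {alpha} {beta} {gamma} {iota}
alpha—gamma (2): add. Components now {kappa,rho} {alpha,gamma} {beta} {iota}
beta—gamma (2): add. Components now {kappa,rho} {alpha,beta,gamma} {iota}
beta—rho (2): add. Components now {alpha,beta,gamma,kappa,rho} {iota}
gamma—rho (2): skip — rho and gamma already connected.
beta—kappa (3): skip — kappa and beta already connected.
iota—rho (5): add. Components now {alpha,beta,gamma,iota,kappa,rho}
The 2nd edge added is alpha—gamma.

alpha-gamma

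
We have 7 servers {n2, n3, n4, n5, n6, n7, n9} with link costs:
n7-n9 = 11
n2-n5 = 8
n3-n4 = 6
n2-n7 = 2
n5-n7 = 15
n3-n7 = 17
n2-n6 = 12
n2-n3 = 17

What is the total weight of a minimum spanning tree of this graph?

Kruskal: consider edges lightest-first.
n2-n7 (2): add. Components now {n6} {n5} {n2,n7} {n3} {n4} {n9}
n3-n4 (6): add. Components now {n6} {n5} {n2,n7} {n3,n4} {n9}
n2-n5 (8): add. Components now {n6} {n2,n5,n7} {n3,n4} {n9}
n7-n9 (11): add. Components now {n6} {n2,n5,n7,n9} {n3,n4}
n2-n6 (12): add. Components now {n2,n5,n6,n7,n9} {n3,n4}
n5-n7 (15): skip — n5 and n7 already connected.
n2-n3 (17): add. Components now {n2,n3,n4,n5,n6,n7,n9}
MST edges: n2-n7, n3-n4, n2-n5, n7-n9, n2-n6, n2-n3; total weight 2+6+8+11+12+17 = 56.

56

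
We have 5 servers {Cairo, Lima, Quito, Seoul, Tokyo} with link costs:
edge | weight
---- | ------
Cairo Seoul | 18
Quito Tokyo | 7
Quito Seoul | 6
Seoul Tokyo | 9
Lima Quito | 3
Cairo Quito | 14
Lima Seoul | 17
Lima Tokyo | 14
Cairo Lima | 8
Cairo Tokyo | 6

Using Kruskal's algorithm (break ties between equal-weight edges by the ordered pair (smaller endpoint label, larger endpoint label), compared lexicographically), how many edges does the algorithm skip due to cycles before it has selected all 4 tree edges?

0

Sort edges by weight, then run Kruskal:
Lima Quito (3): add. Components now {Seoul} {Cairo} {Tokyo} {Lima,Quito}
Cairo Tokyo (6): add. Components now {Seoul} {Cairo,Tokyo} {Lima,Quito}
Quito Seoul (6): add. Components now {Lima,Quito,Seoul} {Cairo,Tokyo}
Quito Tokyo (7): add. Components now {Cairo,Lima,Quito,Seoul,Tokyo}
Edges rejected before the tree was complete: 0.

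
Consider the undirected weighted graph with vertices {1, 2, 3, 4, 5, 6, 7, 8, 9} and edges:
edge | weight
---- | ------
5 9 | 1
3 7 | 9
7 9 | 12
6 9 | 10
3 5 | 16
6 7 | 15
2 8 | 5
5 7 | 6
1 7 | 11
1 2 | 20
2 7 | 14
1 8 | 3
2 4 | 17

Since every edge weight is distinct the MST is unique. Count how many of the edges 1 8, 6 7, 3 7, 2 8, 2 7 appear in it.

3

Kruskal's algorithm — process edges by increasing weight (ties by edge label):
5 9 (1): add — endpoints in different components.
1 8 (3): add — endpoints in different components.
2 8 (5): add — endpoints in different components.
5 7 (6): add — endpoints in different components.
3 7 (9): add — endpoints in different components.
6 9 (10): add — endpoints in different components.
1 7 (11): add — endpoints in different components.
7 9 (12): skip — 7 and 9 already connected.
2 7 (14): skip — 2 and 7 already connected.
6 7 (15): skip — 6 and 7 already connected.
3 5 (16): skip — 3 and 5 already connected.
2 4 (17): add — endpoints in different components.
MST edge set: {5 9, 1 8, 2 8, 5 7, 3 7, 6 9, 1 7, 2 4}.
Of the listed edges, {1 8, 3 7, 2 8} are in the MST → 3.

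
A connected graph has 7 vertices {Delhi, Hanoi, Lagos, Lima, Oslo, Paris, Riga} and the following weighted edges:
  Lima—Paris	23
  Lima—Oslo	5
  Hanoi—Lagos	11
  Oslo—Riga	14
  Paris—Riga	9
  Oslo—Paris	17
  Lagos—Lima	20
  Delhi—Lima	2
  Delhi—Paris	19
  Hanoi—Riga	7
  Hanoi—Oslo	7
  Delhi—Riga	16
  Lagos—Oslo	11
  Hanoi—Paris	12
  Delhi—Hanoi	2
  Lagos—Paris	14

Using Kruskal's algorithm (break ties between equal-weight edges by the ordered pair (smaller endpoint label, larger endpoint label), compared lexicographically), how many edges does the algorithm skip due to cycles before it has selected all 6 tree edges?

1

Kruskal: consider edges lightest-first.
Delhi—Hanoi (2): add. Components now {Delhi,Hanoi} {Riga} {Paris} {Oslo} {Lagos} {Lima}
Delhi—Lima (2): add. Components now {Delhi,Hanoi,Lima} {Riga} {Paris} {Oslo} {Lagos}
Lima—Oslo (5): add. Components now {Delhi,Hanoi,Lima,Oslo} {Riga} {Paris} {Lagos}
Hanoi—Oslo (7): skip — Oslo and Hanoi already connected.
Hanoi—Riga (7): add. Components now {Delhi,Hanoi,Lima,Oslo,Riga} {Paris} {Lagos}
Paris—Riga (9): add. Components now {Delhi,Hanoi,Lima,Oslo,Paris,Riga} {Lagos}
Hanoi—Lagos (11): add. Components now {Delhi,Hanoi,Lagos,Lima,Oslo,Paris,Riga}
Edges rejected before the tree was complete: 1.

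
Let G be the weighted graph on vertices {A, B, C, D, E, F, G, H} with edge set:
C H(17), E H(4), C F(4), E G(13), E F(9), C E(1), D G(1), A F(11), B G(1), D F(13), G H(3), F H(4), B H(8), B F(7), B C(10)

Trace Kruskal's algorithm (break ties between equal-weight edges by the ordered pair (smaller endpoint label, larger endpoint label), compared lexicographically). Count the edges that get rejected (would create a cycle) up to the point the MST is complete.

5

Kruskal's algorithm — process edges by increasing weight (ties by edge label):
B G (1): add — endpoints in different components.
C E (1): add — endpoints in different components.
D G (1): add — endpoints in different components.
G H (3): add — endpoints in different components.
C F (4): add — endpoints in different components.
E H (4): add — endpoints in different components.
F H (4): skip — F and H already connected.
B F (7): skip — B and F already connected.
B H (8): skip — B and H already connected.
E F (9): skip — E and F already connected.
B C (10): skip — B and C already connected.
A F (11): add — endpoints in different components.
Edges rejected before the tree was complete: 5.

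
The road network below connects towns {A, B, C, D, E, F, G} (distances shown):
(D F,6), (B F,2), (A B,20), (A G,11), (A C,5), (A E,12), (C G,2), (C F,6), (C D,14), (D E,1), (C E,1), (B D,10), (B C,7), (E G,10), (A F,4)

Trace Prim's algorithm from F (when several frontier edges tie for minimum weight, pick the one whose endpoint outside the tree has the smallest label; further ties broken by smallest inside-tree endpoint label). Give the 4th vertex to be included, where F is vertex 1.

Grow the tree from F using Prim:
Step 1: cheapest edge leaving the tree is B F (2); add B.
Step 2: cheapest edge leaving the tree is A F (4); add A.
Step 3: cheapest edge leaving the tree is A C (5); add C.
Step 4: cheapest edge leaving the tree is C E (1); add E.
Step 5: cheapest edge leaving the tree is D E (1); add D.
Step 6: cheapest edge leaving the tree is C G (2); add G.
Vertex order: F, B, A, C, E, D, G. The 4th vertex is C.

C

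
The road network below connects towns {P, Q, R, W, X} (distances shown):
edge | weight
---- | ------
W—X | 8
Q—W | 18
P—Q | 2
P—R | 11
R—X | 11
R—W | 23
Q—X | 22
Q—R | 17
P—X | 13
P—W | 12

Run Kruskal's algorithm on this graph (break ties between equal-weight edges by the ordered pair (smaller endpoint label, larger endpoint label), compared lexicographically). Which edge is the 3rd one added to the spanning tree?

P-R

Kruskal: consider edges lightest-first.
P—Q (2): add. Components now {P,Q} {W} {R} {X}
W—X (8): add. Components now {P,Q} {W,X} {R}
P—R (11): add. Components now {P,Q,R} {W,X}
R—X (11): add. Components now {P,Q,R,W,X}
The 3rd edge added is P—R.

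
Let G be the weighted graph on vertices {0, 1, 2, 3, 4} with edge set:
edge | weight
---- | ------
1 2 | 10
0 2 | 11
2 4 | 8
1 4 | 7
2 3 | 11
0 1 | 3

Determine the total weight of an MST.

Kruskal: consider edges lightest-first.
0 1 (3): add — endpoints in different components.
1 4 (7): add — endpoints in different components.
2 4 (8): add — endpoints in different components.
1 2 (10): skip — 1 and 2 already connected.
0 2 (11): skip — 0 and 2 already connected.
2 3 (11): add — endpoints in different components.
MST edges: 0 1, 1 4, 2 4, 2 3; total weight 3+7+8+11 = 29.

29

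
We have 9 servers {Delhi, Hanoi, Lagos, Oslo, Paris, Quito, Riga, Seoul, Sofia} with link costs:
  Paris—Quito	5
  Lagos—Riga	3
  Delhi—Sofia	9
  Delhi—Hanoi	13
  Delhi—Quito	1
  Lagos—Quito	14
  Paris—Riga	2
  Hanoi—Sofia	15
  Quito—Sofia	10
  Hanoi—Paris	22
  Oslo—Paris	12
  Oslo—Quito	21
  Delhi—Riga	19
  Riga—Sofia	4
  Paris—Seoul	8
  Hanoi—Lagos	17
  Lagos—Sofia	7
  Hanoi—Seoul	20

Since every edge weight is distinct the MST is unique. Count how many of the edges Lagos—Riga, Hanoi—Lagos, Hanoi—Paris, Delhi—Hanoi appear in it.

2

Kruskal's algorithm — process edges by increasing weight (ties by edge label):
Delhi—Quito (1): add — endpoints in different components.
Paris—Riga (2): add — endpoints in different components.
Lagos—Riga (3): add — endpoints in different components.
Riga—Sofia (4): add — endpoints in different components.
Paris—Quito (5): add — endpoints in different components.
Lagos—Sofia (7): skip — Lagos and Sofia already connected.
Paris—Seoul (8): add — endpoints in different components.
Delhi—Sofia (9): skip — Delhi and Sofia already connected.
Quito—Sofia (10): skip — Quito and Sofia already connected.
Oslo—Paris (12): add — endpoints in different components.
Delhi—Hanoi (13): add — endpoints in different components.
MST edge set: {Delhi—Quito, Paris—Riga, Lagos—Riga, Riga—Sofia, Paris—Quito, Paris—Seoul, Oslo—Paris, Delhi—Hanoi}.
Of the listed edges, {Lagos—Riga, Delhi—Hanoi} are in the MST → 2.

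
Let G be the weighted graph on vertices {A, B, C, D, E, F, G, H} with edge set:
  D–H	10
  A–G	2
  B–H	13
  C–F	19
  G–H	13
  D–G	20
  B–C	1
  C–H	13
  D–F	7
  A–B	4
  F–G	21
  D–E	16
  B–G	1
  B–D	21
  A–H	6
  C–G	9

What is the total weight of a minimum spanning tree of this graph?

Prim's algorithm from F:
Step 1: cheapest edge leaving the tree is D–F (7); add D.
Step 2: cheapest edge leaving the tree is D–H (10); add H.
Step 3: cheapest edge leaving the tree is A–H (6); add A.
Step 4: cheapest edge leaving the tree is A–G (2); add G.
Step 5: cheapest edge leaving the tree is B–G (1); add B.
Step 6: cheapest edge leaving the tree is B–C (1); add C.
Step 7: cheapest edge leaving the tree is D–E (16); add E.
MST edges: D–F, D–H, A–H, A–G, B–G, B–C, D–E; total weight 7+10+6+2+1+1+16 = 43.

43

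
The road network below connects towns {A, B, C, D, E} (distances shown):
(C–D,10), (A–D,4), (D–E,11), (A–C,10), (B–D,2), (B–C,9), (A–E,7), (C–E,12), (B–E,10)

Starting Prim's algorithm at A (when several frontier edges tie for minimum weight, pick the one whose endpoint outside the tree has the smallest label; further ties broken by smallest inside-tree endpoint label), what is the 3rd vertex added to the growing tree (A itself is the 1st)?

B

Grow the tree from A using Prim:
Step 1: frontier [A–D 4, A–E 7, A–C 10] → take A–D (4); add D.
Step 2: frontier [A–E 7, A–C 10, B–D 2, C–D 10, D–E 11] → take B–D (2); add B.
Step 3: frontier [A–E 7, A–C 10, B–C 9, B–E 10, C–D 10, D–E 11] → take A–E (7); add E.
Step 4: frontier [A–C 10, B–C 9, C–D 10, C–E 12] → take B–C (9); add C.
Vertex order: A, D, B, E, C. The 3rd vertex is B.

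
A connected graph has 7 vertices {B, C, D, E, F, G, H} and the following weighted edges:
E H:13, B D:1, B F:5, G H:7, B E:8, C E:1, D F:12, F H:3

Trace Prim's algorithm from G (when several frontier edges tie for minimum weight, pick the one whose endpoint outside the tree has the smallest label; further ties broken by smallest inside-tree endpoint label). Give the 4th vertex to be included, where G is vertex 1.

Grow the tree from G using Prim:
Step 1: cheapest edge leaving the tree is G H (7); add H.
Step 2: cheapest edge leaving the tree is F H (3); add F.
Step 3: cheapest edge leaving the tree is B F (5); add B.
Step 4: cheapest edge leaving the tree is B D (1); add D.
Step 5: cheapest edge leaving the tree is B E (8); add E.
Step 6: cheapest edge leaving the tree is C E (1); add C.
Vertex order: G, H, F, B, D, E, C. The 4th vertex is B.

B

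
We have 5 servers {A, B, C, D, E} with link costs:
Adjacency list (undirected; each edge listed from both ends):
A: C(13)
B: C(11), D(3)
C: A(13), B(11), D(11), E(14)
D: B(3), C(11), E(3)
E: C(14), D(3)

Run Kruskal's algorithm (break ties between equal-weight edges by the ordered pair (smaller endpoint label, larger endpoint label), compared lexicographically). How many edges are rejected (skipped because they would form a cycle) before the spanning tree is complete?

1

Kruskal's algorithm — process edges by increasing weight (ties by edge label):
B—D (3): add — endpoints in different components.
D—E (3): add — endpoints in different components.
B—C (11): add — endpoints in different components.
C—D (11): skip — C and D already connected.
A—C (13): add — endpoints in different components.
Edges rejected before the tree was complete: 1.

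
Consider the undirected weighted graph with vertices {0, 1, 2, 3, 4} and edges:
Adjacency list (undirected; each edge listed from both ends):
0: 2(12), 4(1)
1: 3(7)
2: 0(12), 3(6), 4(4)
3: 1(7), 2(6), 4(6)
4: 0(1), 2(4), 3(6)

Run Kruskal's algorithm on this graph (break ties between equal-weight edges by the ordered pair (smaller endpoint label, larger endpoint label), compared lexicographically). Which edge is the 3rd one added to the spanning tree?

Sort edges by weight, then run Kruskal:
0 4 (1): add — endpoints in different components.
2 4 (4): add — endpoints in different components.
2 3 (6): add — endpoints in different components.
3 4 (6): skip — 3 and 4 already connected.
1 3 (7): add — endpoints in different components.
The 3rd edge added is 2 3.

2-3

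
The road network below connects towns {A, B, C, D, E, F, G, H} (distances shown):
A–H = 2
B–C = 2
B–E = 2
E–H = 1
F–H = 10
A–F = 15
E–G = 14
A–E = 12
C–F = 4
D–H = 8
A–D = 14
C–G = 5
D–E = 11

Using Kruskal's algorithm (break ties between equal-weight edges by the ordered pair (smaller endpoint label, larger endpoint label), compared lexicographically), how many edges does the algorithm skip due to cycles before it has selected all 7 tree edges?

Kruskal's algorithm — process edges by increasing weight (ties by edge label):
E–H (1): add — endpoints in different components.
A–H (2): add — endpoints in different components.
B–C (2): add — endpoints in different components.
B–E (2): add — endpoints in different components.
C–F (4): add — endpoints in different components.
C–G (5): add — endpoints in different components.
D–H (8): add — endpoints in different components.
Edges rejected before the tree was complete: 0.

0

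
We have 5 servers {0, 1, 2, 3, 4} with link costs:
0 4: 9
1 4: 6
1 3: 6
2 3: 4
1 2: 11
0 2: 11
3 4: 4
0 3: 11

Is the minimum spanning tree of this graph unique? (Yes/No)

No

Kruskal's algorithm — process edges by increasing weight (ties by edge label):
2 3 (4): add — endpoints in different components.
3 4 (4): add — endpoints in different components.
1 3 (6): add — endpoints in different components.
1 4 (6): skip — 1 and 4 already connected.
0 4 (9): add — endpoints in different components.
Non-tree edge 1 4 has weight 6, equal to the heaviest edge on its tree cycle — swapping gives another MST of the same weight. Not unique.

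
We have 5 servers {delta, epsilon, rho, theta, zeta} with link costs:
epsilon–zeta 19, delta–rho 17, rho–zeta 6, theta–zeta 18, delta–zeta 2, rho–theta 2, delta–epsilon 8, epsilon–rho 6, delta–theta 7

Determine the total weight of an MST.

16

Sort edges by weight, then run Kruskal:
delta–zeta (2): add. Components now {rho} {delta,zeta} {epsilon} {theta}
rho–theta (2): add. Components now {rho,theta} {delta,zeta} {epsilon}
epsilon–rho (6): add. Components now {epsilon,rho,theta} {delta,zeta}
rho–zeta (6): add. Components now {delta,epsilon,rho,theta,zeta}
MST edges: delta–zeta, rho–theta, epsilon–rho, rho–zeta; total weight 2+2+6+6 = 16.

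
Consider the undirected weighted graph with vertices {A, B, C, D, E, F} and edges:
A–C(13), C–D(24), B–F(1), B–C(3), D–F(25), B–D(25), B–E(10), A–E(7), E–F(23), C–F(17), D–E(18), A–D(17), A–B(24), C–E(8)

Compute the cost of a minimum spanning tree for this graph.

Kruskal: consider edges lightest-first.
B–F (1): add. Components now {A} {B,F} {C} {D} {E}
B–C (3): add. Components now {A} {B,C,F} {D} {E}
A–E (7): add. Components now {A,E} {B,C,F} {D}
C–E (8): add. Components now {A,B,C,E,F} {D}
B–E (10): skip — B and E already connected.
A–C (13): skip — A and C already connected.
A–D (17): add. Components now {A,B,C,D,E,F}
MST edges: B–F, B–C, A–E, C–E, A–D; total weight 1+3+7+8+17 = 36.

36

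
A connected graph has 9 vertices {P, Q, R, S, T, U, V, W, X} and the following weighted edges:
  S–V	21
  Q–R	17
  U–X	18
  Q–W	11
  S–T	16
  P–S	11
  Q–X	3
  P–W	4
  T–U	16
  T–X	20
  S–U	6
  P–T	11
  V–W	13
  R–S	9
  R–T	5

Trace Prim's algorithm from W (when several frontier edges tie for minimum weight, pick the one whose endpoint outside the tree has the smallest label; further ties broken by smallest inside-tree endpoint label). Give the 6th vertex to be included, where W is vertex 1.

Prim's algorithm from W:
Step 1: cheapest edge leaving the tree is P–W (4); add P.
Step 2: cheapest edge leaving the tree is Q–W (11); add Q.
Step 3: cheapest edge leaving the tree is Q–X (3); add X.
Step 4: cheapest edge leaving the tree is P–S (11); add S.
Step 5: cheapest edge leaving the tree is S–U (6); add U.
Step 6: cheapest edge leaving the tree is R–S (9); add R.
Step 7: cheapest edge leaving the tree is R–T (5); add T.
Step 8: cheapest edge leaving the tree is V–W (13); add V.
Vertex order: W, P, Q, X, S, U, R, T, V. The 6th vertex is U.

U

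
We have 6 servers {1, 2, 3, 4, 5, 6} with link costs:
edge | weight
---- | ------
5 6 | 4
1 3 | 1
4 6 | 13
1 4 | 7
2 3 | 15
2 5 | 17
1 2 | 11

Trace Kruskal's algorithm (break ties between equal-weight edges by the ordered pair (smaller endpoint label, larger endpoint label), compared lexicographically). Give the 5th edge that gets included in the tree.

4-6

Kruskal's algorithm — process edges by increasing weight (ties by edge label):
1 3 (1): add — endpoints in different components.
5 6 (4): add — endpoints in different components.
1 4 (7): add — endpoints in different components.
1 2 (11): add — endpoints in different components.
4 6 (13): add — endpoints in different components.
The 5th edge added is 4 6.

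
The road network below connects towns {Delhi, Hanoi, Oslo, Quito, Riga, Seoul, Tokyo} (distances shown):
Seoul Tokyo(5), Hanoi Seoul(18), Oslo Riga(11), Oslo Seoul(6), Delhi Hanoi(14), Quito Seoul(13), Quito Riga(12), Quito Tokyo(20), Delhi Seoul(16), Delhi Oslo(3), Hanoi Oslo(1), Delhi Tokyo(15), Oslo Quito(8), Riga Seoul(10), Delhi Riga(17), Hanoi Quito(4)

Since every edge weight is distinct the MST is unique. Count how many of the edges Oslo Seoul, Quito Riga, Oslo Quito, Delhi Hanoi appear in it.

Kruskal's algorithm — process edges by increasing weight (ties by edge label):
Hanoi Oslo (1): add — endpoints in different components.
Delhi Oslo (3): add — endpoints in different components.
Hanoi Quito (4): add — endpoints in different components.
Seoul Tokyo (5): add — endpoints in different components.
Oslo Seoul (6): add — endpoints in different components.
Oslo Quito (8): skip — Oslo and Quito already connected.
Riga Seoul (10): add — endpoints in different components.
MST edge set: {Hanoi Oslo, Delhi Oslo, Hanoi Quito, Seoul Tokyo, Oslo Seoul, Riga Seoul}.
Of the listed edges, {Oslo Seoul} are in the MST → 1.

1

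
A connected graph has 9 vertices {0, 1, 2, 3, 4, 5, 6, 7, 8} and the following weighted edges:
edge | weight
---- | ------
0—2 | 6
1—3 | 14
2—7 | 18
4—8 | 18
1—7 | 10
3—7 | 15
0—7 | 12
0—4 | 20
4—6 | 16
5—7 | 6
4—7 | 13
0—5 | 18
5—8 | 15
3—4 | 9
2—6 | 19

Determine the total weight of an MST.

87

Grow the tree from 8 using Prim:
Step 1: cheapest edge leaving the tree is 5—8 (15); add 5.
Step 2: cheapest edge leaving the tree is 5—7 (6); add 7.
Step 3: cheapest edge leaving the tree is 1—7 (10); add 1.
Step 4: cheapest edge leaving the tree is 0—7 (12); add 0.
Step 5: cheapest edge leaving the tree is 0—2 (6); add 2.
Step 6: cheapest edge leaving the tree is 4—7 (13); add 4.
Step 7: cheapest edge leaving the tree is 3—4 (9); add 3.
Step 8: cheapest edge leaving the tree is 4—6 (16); add 6.
MST edges: 5—8, 5—7, 1—7, 0—7, 0—2, 4—7, 3—4, 4—6; total weight 15+6+10+12+6+13+9+16 = 87.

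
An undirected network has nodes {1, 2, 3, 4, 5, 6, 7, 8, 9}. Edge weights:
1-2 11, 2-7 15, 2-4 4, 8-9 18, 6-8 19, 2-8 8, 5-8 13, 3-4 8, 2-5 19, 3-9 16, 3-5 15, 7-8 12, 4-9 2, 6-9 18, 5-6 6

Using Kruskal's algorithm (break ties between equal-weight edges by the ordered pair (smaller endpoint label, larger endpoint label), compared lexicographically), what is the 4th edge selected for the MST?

Kruskal: consider edges lightest-first.
4-9 (2): add — endpoints in different components.
2-4 (4): add — endpoints in different components.
5-6 (6): add — endpoints in different components.
2-8 (8): add — endpoints in different components.
3-4 (8): add — endpoints in different components.
1-2 (11): add — endpoints in different components.
7-8 (12): add — endpoints in different components.
5-8 (13): add — endpoints in different components.
The 4th edge added is 2-8.

2-8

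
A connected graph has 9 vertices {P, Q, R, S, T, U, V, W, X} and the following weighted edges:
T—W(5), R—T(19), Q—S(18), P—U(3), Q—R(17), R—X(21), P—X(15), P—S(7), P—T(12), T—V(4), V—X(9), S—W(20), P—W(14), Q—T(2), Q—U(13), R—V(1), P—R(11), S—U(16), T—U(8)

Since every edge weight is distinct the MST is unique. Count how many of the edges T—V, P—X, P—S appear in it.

2

Sort edges by weight, then run Kruskal:
R—V (1): add — endpoints in different components.
Q—T (2): add — endpoints in different components.
P—U (3): add — endpoints in different components.
T—V (4): add — endpoints in different components.
T—W (5): add — endpoints in different components.
P—S (7): add — endpoints in different components.
T—U (8): add — endpoints in different components.
V—X (9): add — endpoints in different components.
MST edge set: {R—V, Q—T, P—U, T—V, T—W, P—S, T—U, V—X}.
Of the listed edges, {T—V, P—S} are in the MST → 2.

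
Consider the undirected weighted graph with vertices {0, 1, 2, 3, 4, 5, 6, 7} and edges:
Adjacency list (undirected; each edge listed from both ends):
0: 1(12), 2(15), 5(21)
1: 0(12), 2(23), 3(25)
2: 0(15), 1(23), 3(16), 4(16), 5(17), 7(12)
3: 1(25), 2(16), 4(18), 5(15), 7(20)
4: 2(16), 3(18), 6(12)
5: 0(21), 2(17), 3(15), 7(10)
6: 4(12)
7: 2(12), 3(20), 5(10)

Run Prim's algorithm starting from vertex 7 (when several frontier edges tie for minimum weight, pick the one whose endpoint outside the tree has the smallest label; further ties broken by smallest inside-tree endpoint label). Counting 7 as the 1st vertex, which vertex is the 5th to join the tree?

Grow the tree from 7 using Prim:
Step 1: cheapest edge leaving the tree is 5-7 (10); add 5.
Step 2: cheapest edge leaving the tree is 2-7 (12); add 2.
Step 3: cheapest edge leaving the tree is 0-2 (15); add 0.
Step 4: cheapest edge leaving the tree is 0-1 (12); add 1.
Step 5: cheapest edge leaving the tree is 3-5 (15); add 3.
Step 6: cheapest edge leaving the tree is 2-4 (16); add 4.
Step 7: cheapest edge leaving the tree is 4-6 (12); add 6.
Vertex order: 7, 5, 2, 0, 1, 3, 4, 6. The 5th vertex is 1.

1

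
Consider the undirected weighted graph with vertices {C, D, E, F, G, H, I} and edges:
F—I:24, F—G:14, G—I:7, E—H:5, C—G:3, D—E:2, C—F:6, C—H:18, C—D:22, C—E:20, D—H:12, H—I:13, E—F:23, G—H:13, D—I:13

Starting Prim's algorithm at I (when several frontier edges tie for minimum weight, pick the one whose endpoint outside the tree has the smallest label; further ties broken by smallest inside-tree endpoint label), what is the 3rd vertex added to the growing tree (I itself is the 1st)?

C

Grow the tree from I using Prim:
Step 1: cheapest edge leaving the tree is G—I (7); add G.
Step 2: cheapest edge leaving the tree is C—G (3); add C.
Step 3: cheapest edge leaving the tree is C—F (6); add F.
Step 4: cheapest edge leaving the tree is D—I (13); add D.
Step 5: cheapest edge leaving the tree is D—E (2); add E.
Step 6: cheapest edge leaving the tree is E—H (5); add H.
Vertex order: I, G, C, F, D, E, H. The 3rd vertex is C.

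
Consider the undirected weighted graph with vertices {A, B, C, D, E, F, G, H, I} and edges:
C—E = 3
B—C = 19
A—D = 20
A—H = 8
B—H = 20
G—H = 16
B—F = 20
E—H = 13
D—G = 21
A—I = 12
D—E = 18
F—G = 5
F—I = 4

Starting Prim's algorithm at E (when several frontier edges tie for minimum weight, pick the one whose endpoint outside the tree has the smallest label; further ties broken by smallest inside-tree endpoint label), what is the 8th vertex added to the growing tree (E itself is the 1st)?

Prim, starting at E.
Step 1: frontier [C—E 3, E—H 13, D—E 18] → take C—E (3); add C.
Step 2: frontier [B—C 19, E—H 13, D—E 18] → take E—H (13); add H.
Step 3: frontier [B—C 19, D—E 18, A—H 8, G—H 16, B—H 20] → take A—H (8); add A.
Step 4: frontier [A—I 12, A—D 20, B—C 19, D—E 18, G—H 16, B—H 20] → take A—I (12); add I.
Step 5: frontier [A—D 20, B—C 19, D—E 18, G—H 16, B—H 20, F—I 4] → take F—I (4); add F.
Step 6: frontier [A—D 20, B—C 19, D—E 18, F—G 5, B—F 20, G—H 16, B—H 20] → take F—G (5); add G.
Step 7: frontier [A—D 20, B—C 19, D—E 18, B—F 20, D—G 21, B—H 20] → take D—E (18); add D.
Step 8: frontier [B—C 19, B—F 20, B—H 20] → take B—C (19); add B.
Vertex order: E, C, H, A, I, F, G, D, B. The 8th vertex is D.

D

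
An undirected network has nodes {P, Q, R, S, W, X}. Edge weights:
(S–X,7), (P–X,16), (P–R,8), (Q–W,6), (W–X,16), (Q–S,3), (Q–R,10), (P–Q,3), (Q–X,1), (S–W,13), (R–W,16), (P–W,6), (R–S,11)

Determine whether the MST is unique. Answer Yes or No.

Kruskal's algorithm — process edges by increasing weight (ties by edge label):
Q–X (1): add. Components now {Q,X} {S} {P} {W} {R}
P–Q (3): add. Components now {P,Q,X} {S} {W} {R}
Q–S (3): add. Components now {P,Q,S,X} {W} {R}
P–W (6): add. Components now {P,Q,S,W,X} {R}
Q–W (6): skip — W and Q already connected.
S–X (7): skip — X and S already connected.
P–R (8): add. Components now {P,Q,R,S,W,X}
Non-tree edge Q–W has weight 6, equal to the heaviest edge on its tree cycle — swapping gives another MST of the same weight. Not unique.

No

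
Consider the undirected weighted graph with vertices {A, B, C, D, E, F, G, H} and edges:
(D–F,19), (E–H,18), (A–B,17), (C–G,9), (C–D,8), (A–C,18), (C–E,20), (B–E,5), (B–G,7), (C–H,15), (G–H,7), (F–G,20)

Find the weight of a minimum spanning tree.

72

Grow the tree from G using Prim:
Step 1: cheapest edge leaving the tree is B–G (7); add B.
Step 2: cheapest edge leaving the tree is B–E (5); add E.
Step 3: cheapest edge leaving the tree is G–H (7); add H.
Step 4: cheapest edge leaving the tree is C–G (9); add C.
Step 5: cheapest edge leaving the tree is C–D (8); add D.
Step 6: cheapest edge leaving the tree is A–B (17); add A.
Step 7: cheapest edge leaving the tree is D–F (19); add F.
MST edges: B–G, B–E, G–H, C–G, C–D, A–B, D–F; total weight 7+5+7+9+8+17+19 = 72.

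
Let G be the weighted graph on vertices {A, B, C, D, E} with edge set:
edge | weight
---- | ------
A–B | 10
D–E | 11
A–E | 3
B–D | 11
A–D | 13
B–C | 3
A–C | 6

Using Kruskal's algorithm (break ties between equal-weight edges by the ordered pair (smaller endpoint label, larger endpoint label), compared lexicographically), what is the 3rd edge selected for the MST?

A-C

Sort edges by weight, then run Kruskal:
A–E (3): add — endpoints in different components.
B–C (3): add — endpoints in different components.
A–C (6): add — endpoints in different components.
A–B (10): skip — A and B already connected.
B–D (11): add — endpoints in different components.
The 3rd edge added is A–C.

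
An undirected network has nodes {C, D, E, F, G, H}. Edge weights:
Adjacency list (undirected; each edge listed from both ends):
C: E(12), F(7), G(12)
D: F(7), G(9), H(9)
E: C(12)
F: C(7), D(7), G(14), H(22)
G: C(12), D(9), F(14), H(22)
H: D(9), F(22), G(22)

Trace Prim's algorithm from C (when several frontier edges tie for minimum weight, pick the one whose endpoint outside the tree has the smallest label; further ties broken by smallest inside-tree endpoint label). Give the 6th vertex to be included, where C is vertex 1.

E

Prim, starting at C.
Step 1: cheapest edge leaving the tree is C-F (7); add F.
Step 2: cheapest edge leaving the tree is D-F (7); add D.
Step 3: cheapest edge leaving the tree is D-G (9); add G.
Step 4: cheapest edge leaving the tree is D-H (9); add H.
Step 5: cheapest edge leaving the tree is C-E (12); add E.
Vertex order: C, F, D, G, H, E. The 6th vertex is E.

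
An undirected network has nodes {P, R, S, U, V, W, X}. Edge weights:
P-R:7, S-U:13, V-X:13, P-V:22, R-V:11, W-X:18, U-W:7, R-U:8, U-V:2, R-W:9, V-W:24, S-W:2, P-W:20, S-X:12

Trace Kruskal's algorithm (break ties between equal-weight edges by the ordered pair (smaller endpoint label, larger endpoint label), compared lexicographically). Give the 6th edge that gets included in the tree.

S-X

Kruskal: consider edges lightest-first.
S-W (2): add. Components now {S,W} {P} {X} {U} {V} {R}
U-V (2): add. Components now {S,W} {P} {X} {U,V} {R}
P-R (7): add. Components now {S,W} {P,R} {X} {U,V}
U-W (7): add. Components now {S,U,V,W} {P,R} {X}
R-U (8): add. Components now {P,R,S,U,V,W} {X}
R-W (9): skip — W and R already connected.
R-V (11): skip — V and R already connected.
S-X (12): add. Components now {P,R,S,U,V,W,X}
The 6th edge added is S-X.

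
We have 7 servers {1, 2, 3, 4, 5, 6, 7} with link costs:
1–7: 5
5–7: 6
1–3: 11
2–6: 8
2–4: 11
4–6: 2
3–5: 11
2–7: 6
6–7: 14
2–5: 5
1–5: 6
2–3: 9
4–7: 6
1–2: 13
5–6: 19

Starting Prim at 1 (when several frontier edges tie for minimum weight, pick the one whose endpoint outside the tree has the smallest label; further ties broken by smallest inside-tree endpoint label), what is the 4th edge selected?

Grow the tree from 1 using Prim:
Step 1: cheapest edge leaving the tree is 1–7 (5); add 7.
Step 2: cheapest edge leaving the tree is 2–7 (6); add 2.
Step 3: cheapest edge leaving the tree is 2–5 (5); add 5.
Step 4: cheapest edge leaving the tree is 4–7 (6); add 4.
Step 5: cheapest edge leaving the tree is 4–6 (2); add 6.
Step 6: cheapest edge leaving the tree is 2–3 (9); add 3.
The 4th edge added is 4–7.

4-7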